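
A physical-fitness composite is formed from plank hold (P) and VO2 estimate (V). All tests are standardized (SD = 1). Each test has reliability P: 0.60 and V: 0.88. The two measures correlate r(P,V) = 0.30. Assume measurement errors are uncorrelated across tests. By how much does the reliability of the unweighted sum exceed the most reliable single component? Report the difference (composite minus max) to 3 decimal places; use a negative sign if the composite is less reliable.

-0.080

Var(sum) = 2 + 0.6 = 2.6; true-score variance = 1.48 + 0.6 = 2.08; composite reliability = 0.8000.
Max component reliability = 0.8800.
Difference = 0.8000 − 0.8800 = -0.080.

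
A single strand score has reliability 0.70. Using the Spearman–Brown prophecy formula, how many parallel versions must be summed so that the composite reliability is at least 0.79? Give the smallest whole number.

k ≥ ρ*(1−ρ₁)/(ρ₁(1−ρ*)) = 0.79·0.30 / (0.70·0.21) = 1.612.
Smallest integer k = 2.

2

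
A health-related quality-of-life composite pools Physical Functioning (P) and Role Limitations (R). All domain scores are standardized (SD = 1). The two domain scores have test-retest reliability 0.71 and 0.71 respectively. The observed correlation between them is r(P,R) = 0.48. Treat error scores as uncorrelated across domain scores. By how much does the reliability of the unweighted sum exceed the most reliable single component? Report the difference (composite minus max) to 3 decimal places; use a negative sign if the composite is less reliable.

0.094

Var(sum) = 2 + 0.96 = 2.96; true-score variance = 1.42 + 0.96 = 2.38; composite reliability = 0.8041.
Max component reliability = 0.7100.
Difference = 0.8041 − 0.7100 = 0.094.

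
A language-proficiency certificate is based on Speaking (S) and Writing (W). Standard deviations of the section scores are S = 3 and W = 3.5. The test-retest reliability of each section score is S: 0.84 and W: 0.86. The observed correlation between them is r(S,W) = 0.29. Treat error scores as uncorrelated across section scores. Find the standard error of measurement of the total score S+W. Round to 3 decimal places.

1.776

Var(total) = 21.25 + 6.09 = 27.34.
True-score variance = 18.095 + 6.09 = 24.185, so reliability = 0.8846.
Error variance = 27.34 − 24.185 = 3.155; SEM = √3.155 = 1.776.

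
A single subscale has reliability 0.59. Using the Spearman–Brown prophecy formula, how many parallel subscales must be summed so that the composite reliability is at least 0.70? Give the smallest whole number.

2

k ≥ ρ*(1−ρ₁)/(ρ₁(1−ρ*)) = 0.70·0.41 / (0.59·0.30) = 1.621.
Smallest integer k = 2.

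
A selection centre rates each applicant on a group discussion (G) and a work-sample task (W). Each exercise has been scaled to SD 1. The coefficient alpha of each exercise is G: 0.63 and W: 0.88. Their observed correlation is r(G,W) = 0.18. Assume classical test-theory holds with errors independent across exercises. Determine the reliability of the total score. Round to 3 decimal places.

Var(G+W) = 2 + 2·[0.18] = 2 + 0.36 = 2.36.
Because errors are independent across components, Cov(Tᵢ,Tⱼ) = Cov(Xᵢ,Xⱼ); the off-diagonal part of the true-score variance is the same as above.
True-score variance = [0.63 + 0.88] + 0.36 = 1.51 + 0.36 = 1.87.
Reliability = 1.87 / 2.36 = 0.792.

0.792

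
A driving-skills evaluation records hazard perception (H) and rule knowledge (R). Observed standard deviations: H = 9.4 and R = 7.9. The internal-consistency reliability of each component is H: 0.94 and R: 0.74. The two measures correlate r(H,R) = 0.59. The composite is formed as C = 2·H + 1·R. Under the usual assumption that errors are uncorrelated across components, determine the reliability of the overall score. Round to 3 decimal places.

Var(C) = 2²·9.4² + 7.9² + 2·[2·9.4·7.9·0.59] = 415.85 + 175.254 = 591.104.
With uncorrelated errors the cross-covariances are all true-score covariance, so they carry over unchanged; only the diagonal terms shrink to ρᵢσᵢ².
True-score variance = [2²·9.4²·0.94 + 7.9²·0.74] + 175.254 = 378.417 + 175.254 = 553.671.
Reliability = 553.671 / 591.104 = 0.937.

0.937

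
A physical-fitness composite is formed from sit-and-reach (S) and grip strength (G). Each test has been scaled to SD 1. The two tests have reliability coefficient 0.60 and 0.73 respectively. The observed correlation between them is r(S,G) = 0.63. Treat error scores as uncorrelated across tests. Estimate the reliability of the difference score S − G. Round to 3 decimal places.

0.095

Var(S−G) = 1 + 1 − 2·0.63 = 2 − 1.26 = 0.74.
Under uncorrelated errors the observed covariances equal the true-score covariances, so only the own-variance terms attenuate.
True-score variance = [0.60 + 0.73] − 1.26 = 1.33 − 1.26 = 0.07.
Reliability = 0.07 / 0.74 = 0.095.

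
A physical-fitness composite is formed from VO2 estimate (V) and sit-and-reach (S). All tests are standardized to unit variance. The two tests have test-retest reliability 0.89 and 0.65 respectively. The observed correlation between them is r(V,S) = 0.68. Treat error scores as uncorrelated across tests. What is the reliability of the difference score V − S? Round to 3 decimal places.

Var(V−S) = 1 + 1 − 2·0.68 = 2 − 1.36 = 0.64.
With uncorrelated errors the cross-covariances are all true-score covariance, so they carry over unchanged; only the diagonal terms shrink to ρᵢσᵢ².
True-score variance = [0.89 + 0.65] − 1.36 = 1.54 − 1.36 = 0.18.
Reliability = 0.18 / 0.64 = 0.281.

0.281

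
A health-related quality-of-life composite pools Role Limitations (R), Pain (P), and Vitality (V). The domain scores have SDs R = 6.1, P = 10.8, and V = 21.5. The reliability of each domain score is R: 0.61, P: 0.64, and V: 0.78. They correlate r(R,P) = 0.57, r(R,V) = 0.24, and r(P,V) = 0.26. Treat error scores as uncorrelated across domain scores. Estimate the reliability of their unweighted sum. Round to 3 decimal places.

0.819

Var(R+P+V) = 6.1² + 10.8² + 21.5² + 2·[6.1·10.8·0.57 + 6.1·21.5·0.24 + 10.8·21.5·0.26] = 616.1 + 258.799 = 874.899.
Because errors are independent across components, Cov(Tᵢ,Tⱼ) = Cov(Xᵢ,Xⱼ); the off-diagonal part of the true-score variance is the same as above.
True-score variance = [6.1²·0.61 + 10.8²·0.64 + 21.5²·0.78] + 258.799 = 457.903 + 258.799 = 716.702.
Reliability = 716.702 / 874.899 = 0.819.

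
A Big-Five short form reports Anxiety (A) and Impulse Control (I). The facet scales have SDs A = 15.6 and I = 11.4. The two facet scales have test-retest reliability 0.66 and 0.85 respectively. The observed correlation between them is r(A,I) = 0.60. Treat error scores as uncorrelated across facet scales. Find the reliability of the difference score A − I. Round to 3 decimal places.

Var(A−I) = 15.6² + 11.4² − 2·15.6·11.4·0.60 = 373.32 − 213.408 = 159.912.
With uncorrelated errors the cross-covariances are all true-score covariance, so they carry over unchanged; only the diagonal terms shrink to ρᵢσᵢ².
True-score variance = [15.6²·0.66 + 11.4²·0.85] − 213.408 = 271.084 − 213.408 = 57.6756.
Reliability = 57.6756 / 159.912 = 0.361.

0.361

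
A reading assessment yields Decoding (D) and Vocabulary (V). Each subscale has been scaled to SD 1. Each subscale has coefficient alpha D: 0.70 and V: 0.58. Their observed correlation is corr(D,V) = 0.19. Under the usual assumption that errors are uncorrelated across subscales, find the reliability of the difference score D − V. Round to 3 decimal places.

0.556

Var(D−V) = 1 + 1 − 2·0.19 = 2 − 0.38 = 1.62.
Under uncorrelated errors the observed covariances equal the true-score covariances, so only the own-variance terms attenuate.
True-score variance = [0.70 + 0.58] − 0.38 = 1.28 − 0.38 = 0.9.
Reliability = 0.9 / 1.62 = 0.556.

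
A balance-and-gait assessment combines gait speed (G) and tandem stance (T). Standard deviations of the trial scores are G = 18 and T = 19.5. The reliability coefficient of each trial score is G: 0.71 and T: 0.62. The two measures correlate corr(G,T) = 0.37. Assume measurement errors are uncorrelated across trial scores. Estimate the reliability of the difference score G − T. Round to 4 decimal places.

0.4636

Var(G−T) = 18² + 19.5² − 2·18·19.5·0.37 = 704.25 − 259.74 = 444.51.
With uncorrelated errors the cross-covariances are all true-score covariance, so they carry over unchanged; only the diagonal terms shrink to ρᵢσᵢ².
True-score variance = [18²·0.71 + 19.5²·0.62] − 259.74 = 465.795 − 259.74 = 206.055.
Reliability = 206.055 / 444.51 = 0.4636.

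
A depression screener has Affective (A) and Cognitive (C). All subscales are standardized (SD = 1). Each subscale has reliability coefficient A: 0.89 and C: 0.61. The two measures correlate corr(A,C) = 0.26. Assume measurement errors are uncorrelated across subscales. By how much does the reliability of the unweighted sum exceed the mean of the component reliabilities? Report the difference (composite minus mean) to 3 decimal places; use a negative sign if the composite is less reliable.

Var(sum) = 2 + 0.52 = 2.52; true-score variance = 1.5 + 0.52 = 2.02; composite reliability = 0.8016.
Mean component reliability = 0.7500.
Difference = 0.8016 − 0.7500 = 0.052.

0.052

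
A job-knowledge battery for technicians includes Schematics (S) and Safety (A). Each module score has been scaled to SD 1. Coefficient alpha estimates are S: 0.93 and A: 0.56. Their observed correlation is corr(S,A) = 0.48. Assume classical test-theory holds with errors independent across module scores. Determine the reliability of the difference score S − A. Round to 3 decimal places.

0.510

Var(S−A) = 1 + 1 − 2·0.48 = 2 − 0.96 = 1.04.
With uncorrelated errors the cross-covariances are all true-score covariance, so they carry over unchanged; only the diagonal terms shrink to ρᵢσᵢ².
True-score variance = [0.93 + 0.56] − 0.96 = 1.49 − 0.96 = 0.53.
Reliability = 0.53 / 1.04 = 0.510.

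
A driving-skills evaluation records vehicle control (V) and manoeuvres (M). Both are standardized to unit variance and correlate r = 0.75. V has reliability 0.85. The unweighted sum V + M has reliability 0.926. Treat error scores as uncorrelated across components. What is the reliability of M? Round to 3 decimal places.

0.891

Var(V+M) = 2 + 2·0.75 = 3.500.
True-score variance = ρ_V + ρ_M + 2·0.75, so 0.926 = (0.85 + ρ_M + 1.50) / 3.500.
ρ_M = 0.926·3.500 − 0.85 − 1.50 = 0.891.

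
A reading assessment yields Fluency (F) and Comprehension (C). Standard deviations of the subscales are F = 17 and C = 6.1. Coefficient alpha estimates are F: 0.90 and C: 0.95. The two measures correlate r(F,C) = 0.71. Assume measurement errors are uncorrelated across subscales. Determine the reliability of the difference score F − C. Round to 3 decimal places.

Var(F−C) = 17² + 6.1² − 2·17·6.1·0.71 = 326.21 − 147.254 = 178.956.
Under uncorrelated errors the observed covariances equal the true-score covariances, so only the own-variance terms attenuate.
True-score variance = [17²·0.90 + 6.1²·0.95] − 147.254 = 295.45 − 147.254 = 148.196.
Reliability = 148.196 / 178.956 = 0.828.

0.828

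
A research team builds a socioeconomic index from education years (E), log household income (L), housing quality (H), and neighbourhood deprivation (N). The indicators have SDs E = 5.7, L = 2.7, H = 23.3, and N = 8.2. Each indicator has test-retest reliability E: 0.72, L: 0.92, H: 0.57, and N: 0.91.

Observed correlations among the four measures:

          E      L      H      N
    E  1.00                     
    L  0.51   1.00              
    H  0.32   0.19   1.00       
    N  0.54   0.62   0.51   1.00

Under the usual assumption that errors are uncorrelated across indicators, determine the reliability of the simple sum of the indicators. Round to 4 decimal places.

Var(E+L+H+N) = 5.7² + 2.7² + 23.3² + 8.2² + 2·[5.7·2.7·0.51 + 5.7·23.3·0.32 + 5.7·8.2·0.54 + 2.7·23.3·0.19 + 2.7·8.2·0.62 + 23.3·8.2·0.51] = 649.91 + 397.416 = 1047.33.
Under uncorrelated errors the observed covariances equal the true-score covariances, so only the own-variance terms attenuate.
True-score variance = [5.7²·0.72 + 2.7²·0.92 + 23.3²·0.57 + 8.2²·0.91] + 397.416 = 400.735 + 397.416 = 798.151.
Reliability = 798.151 / 1047.33 = 0.7621.

0.7621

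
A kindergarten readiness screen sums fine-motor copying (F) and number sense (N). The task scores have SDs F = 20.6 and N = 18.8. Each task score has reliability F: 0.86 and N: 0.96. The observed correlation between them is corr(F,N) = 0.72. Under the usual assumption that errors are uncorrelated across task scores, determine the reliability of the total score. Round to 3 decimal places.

0.945

Var(F+N) = 20.6² + 18.8² + 2·[20.6·18.8·0.72] = 777.8 + 557.683 = 1335.48.
Under uncorrelated errors the observed covariances equal the true-score covariances, so only the own-variance terms attenuate.
True-score variance = [20.6²·0.86 + 18.8²·0.96] + 557.683 = 704.252 + 557.683 = 1261.94.
Reliability = 1261.94 / 1335.48 = 0.945.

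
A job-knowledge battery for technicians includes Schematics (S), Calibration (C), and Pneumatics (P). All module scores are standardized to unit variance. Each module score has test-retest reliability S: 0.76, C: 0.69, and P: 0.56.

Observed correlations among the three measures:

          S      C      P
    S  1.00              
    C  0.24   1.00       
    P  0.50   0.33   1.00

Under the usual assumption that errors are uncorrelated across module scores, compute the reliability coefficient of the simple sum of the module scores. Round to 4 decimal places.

Var(S+C+P) = 3 + 2·[0.24 + 0.50 + 0.33] = 3 + 2.14 = 5.14.
Because errors are independent across components, Cov(Tᵢ,Tⱼ) = Cov(Xᵢ,Xⱼ); the off-diagonal part of the true-score variance is the same as above.
True-score variance = [0.76 + 0.69 + 0.56] + 2.14 = 2.01 + 2.14 = 4.15.
Reliability = 4.15 / 5.14 = 0.8074.

0.8074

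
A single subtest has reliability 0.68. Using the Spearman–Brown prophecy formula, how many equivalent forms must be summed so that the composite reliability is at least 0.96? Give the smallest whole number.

12

k ≥ ρ*(1−ρ₁)/(ρ₁(1−ρ*)) = 0.96·0.32 / (0.68·0.04) = 11.294.
Smallest integer k = 12.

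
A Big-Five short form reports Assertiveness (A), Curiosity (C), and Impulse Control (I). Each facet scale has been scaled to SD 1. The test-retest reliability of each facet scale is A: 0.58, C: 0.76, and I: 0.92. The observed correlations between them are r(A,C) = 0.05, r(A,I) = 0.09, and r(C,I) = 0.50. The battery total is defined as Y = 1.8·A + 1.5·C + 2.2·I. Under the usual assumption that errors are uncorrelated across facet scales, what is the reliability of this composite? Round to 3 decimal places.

Var(Y) = 1.8² + 1.5² + 2.2² + 2·[2.7·0.05 + 3.96·0.09 + 3.3·0.50] = 10.33 + 4.2828 = 14.6128.
Because errors are independent across components, Cov(Tᵢ,Tⱼ) = Cov(Xᵢ,Xⱼ); the off-diagonal part of the true-score variance is the same as above.
True-score variance = [1.8²·0.58 + 1.5²·0.76 + 2.2²·0.92] + 4.2828 = 8.042 + 4.2828 = 12.3248.
Reliability = 12.3248 / 14.6128 = 0.843.

0.843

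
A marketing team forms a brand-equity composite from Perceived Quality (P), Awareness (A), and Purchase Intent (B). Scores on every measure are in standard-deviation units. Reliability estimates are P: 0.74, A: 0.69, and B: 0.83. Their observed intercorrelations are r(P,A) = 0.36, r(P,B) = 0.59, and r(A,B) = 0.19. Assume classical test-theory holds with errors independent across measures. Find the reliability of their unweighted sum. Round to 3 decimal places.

Var(P+A+B) = 3 + 2·[0.36 + 0.59 + 0.19] = 3 + 2.28 = 5.28.
With uncorrelated errors the cross-covariances are all true-score covariance, so they carry over unchanged; only the diagonal terms shrink to ρᵢσᵢ².
True-score variance = [0.74 + 0.69 + 0.83] + 2.28 = 2.26 + 2.28 = 4.54.
Reliability = 4.54 / 5.28 = 0.860.

0.860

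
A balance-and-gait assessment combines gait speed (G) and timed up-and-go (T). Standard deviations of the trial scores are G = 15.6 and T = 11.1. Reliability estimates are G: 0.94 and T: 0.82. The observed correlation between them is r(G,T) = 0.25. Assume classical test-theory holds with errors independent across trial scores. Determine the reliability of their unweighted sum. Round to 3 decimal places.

0.919

Var(G+T) = 15.6² + 11.1² + 2·[15.6·11.1·0.25] = 366.57 + 86.58 = 453.15.
Because errors are independent across components, Cov(Tᵢ,Tⱼ) = Cov(Xᵢ,Xⱼ); the off-diagonal part of the true-score variance is the same as above.
True-score variance = [15.6²·0.94 + 11.1²·0.82] + 86.58 = 329.791 + 86.58 = 416.371.
Reliability = 416.371 / 453.15 = 0.919.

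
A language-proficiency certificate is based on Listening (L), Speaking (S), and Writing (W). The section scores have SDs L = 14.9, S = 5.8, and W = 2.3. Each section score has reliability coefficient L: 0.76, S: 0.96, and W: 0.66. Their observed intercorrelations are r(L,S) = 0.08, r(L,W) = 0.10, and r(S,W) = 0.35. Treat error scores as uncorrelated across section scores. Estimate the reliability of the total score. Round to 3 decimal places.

Var(L+S+W) = 14.9² + 5.8² + 2.3² + 2·[14.9·5.8·0.08 + 14.9·2.3·0.10 + 5.8·2.3·0.35] = 260.94 + 30.0192 = 290.959.
With uncorrelated errors the cross-covariances are all true-score covariance, so they carry over unchanged; only the diagonal terms shrink to ρᵢσᵢ².
True-score variance = [14.9²·0.76 + 5.8²·0.96 + 2.3²·0.66] + 30.0192 = 204.513 + 30.0192 = 234.533.
Reliability = 234.533 / 290.959 = 0.806.

0.806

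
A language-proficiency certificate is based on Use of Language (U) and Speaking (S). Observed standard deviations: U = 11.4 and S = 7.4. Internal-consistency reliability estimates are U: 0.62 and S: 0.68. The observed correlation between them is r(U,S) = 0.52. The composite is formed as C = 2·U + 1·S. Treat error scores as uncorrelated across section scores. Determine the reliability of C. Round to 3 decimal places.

Var(C) = 2²·11.4² + 7.4² + 2·[2·11.4·7.4·0.52] = 574.6 + 175.469 = 750.069.
Under uncorrelated errors the observed covariances equal the true-score covariances, so only the own-variance terms attenuate.
True-score variance = [2²·11.4²·0.62 + 7.4²·0.68] + 175.469 = 359.538 + 175.469 = 535.006.
Reliability = 535.006 / 750.069 = 0.713.

0.713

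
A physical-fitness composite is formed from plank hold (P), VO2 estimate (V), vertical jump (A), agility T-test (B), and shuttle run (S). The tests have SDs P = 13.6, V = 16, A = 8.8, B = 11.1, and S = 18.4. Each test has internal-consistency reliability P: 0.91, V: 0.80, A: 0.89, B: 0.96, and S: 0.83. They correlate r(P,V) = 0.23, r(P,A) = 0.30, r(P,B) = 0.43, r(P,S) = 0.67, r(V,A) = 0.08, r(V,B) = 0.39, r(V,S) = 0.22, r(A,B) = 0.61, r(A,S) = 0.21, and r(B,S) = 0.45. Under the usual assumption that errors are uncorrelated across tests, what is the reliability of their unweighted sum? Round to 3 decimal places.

0.939

Var(P+V+A+B+S) = 13.6² + 16² + 8.8² + 11.1² + 18.4² + 2·[13.6·16·0.23 + 13.6·8.8·0.30 + 13.6·11.1·0.43 + 13.6·18.4·0.67 + 16·8.8·0.08 + 16·11.1·0.39 + 16·18.4·0.22 + 8.8·11.1·0.61 + 8.8·18.4·0.21 + 11.1·18.4·0.45] = 980.17 + 1298.64 = 2278.81.
With uncorrelated errors the cross-covariances are all true-score covariance, so they carry over unchanged; only the diagonal terms shrink to ρᵢσᵢ².
True-score variance = [13.6²·0.91 + 16²·0.80 + 8.8²·0.89 + 11.1²·0.96 + 18.4²·0.83] + 1298.64 = 841.322 + 1298.64 = 2139.96.
Reliability = 2139.96 / 2278.81 = 0.939.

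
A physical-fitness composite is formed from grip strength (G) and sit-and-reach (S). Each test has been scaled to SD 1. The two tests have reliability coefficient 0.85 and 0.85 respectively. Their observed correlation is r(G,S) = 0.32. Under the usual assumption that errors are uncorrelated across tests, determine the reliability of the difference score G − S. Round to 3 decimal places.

0.779

Var(G−S) = 1 + 1 − 2·0.32 = 2 − 0.64 = 1.36.
With uncorrelated errors the cross-covariances are all true-score covariance, so they carry over unchanged; only the diagonal terms shrink to ρᵢσᵢ².
True-score variance = [0.85 + 0.85] − 0.64 = 1.7 − 0.64 = 1.06.
Reliability = 1.06 / 1.36 = 0.779.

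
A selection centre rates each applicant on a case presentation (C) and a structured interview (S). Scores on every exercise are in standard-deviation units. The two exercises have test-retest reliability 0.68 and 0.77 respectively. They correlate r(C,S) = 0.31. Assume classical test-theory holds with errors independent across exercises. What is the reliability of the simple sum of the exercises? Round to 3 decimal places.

Var(C+S) = 2 + 2·[0.31] = 2 + 0.62 = 2.62.
With uncorrelated errors the cross-covariances are all true-score covariance, so they carry over unchanged; only the diagonal terms shrink to ρᵢσᵢ².
True-score variance = [0.68 + 0.77] + 0.62 = 1.45 + 0.62 = 2.07.
Reliability = 2.07 / 2.62 = 0.790.

0.790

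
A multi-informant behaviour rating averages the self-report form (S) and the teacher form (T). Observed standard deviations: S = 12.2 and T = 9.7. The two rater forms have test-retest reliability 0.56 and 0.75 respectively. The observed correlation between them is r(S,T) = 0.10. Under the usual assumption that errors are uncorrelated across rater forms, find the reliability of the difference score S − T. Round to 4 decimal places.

Var(S−T) = 12.2² + 9.7² − 2·12.2·9.7·0.10 = 242.93 − 23.668 = 219.262.
Under uncorrelated errors the observed covariances equal the true-score covariances, so only the own-variance terms attenuate.
True-score variance = [12.2²·0.56 + 9.7²·0.75] − 23.668 = 153.918 − 23.668 = 130.25.
Reliability = 130.25 / 219.262 = 0.5940.

0.5940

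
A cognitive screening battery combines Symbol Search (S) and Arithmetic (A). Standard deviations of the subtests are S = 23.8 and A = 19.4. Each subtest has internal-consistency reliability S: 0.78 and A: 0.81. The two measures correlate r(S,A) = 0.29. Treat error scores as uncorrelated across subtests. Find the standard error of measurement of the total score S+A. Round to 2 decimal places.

Var(total) = 942.8 + 267.798 = 1210.6.
True-score variance = 746.675 + 267.798 = 1014.47, so reliability = 0.8380.
Error variance = 1210.6 − 1014.47 = 196.125; SEM = √196.125 = 14.00.

14.00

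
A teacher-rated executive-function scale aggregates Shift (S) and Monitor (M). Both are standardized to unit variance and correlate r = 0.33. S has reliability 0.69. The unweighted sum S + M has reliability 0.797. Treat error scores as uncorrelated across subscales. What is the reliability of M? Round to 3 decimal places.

0.770

Var(S+M) = 2 + 2·0.33 = 2.660.
True-score variance = ρ_S + ρ_M + 2·0.33, so 0.797 = (0.69 + ρ_M + 0.66) / 2.660.
ρ_M = 0.797·2.660 − 0.69 − 0.66 = 0.770.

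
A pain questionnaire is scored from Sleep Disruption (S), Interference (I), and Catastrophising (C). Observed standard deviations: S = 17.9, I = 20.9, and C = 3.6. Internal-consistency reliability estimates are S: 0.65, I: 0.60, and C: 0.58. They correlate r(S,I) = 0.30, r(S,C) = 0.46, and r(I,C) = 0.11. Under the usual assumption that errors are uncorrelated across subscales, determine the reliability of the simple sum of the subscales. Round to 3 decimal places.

Var(S+I+C) = 17.9² + 20.9² + 3.6² + 2·[17.9·20.9·0.30 + 17.9·3.6·0.46 + 20.9·3.6·0.11] = 770.18 + 300.304 = 1070.48.
Under uncorrelated errors the observed covariances equal the true-score covariances, so only the own-variance terms attenuate.
True-score variance = [17.9²·0.65 + 20.9²·0.60 + 3.6²·0.58] + 300.304 = 477.869 + 300.304 = 778.173.
Reliability = 778.173 / 1070.48 = 0.727.

0.727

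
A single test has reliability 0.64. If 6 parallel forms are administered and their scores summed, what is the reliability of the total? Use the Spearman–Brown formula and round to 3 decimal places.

0.914

ρ_k = kρ / (1 + (k−1)ρ) = 6·0.64 / (1 + 5·0.64) = 3.840 / 4.200 = 0.914.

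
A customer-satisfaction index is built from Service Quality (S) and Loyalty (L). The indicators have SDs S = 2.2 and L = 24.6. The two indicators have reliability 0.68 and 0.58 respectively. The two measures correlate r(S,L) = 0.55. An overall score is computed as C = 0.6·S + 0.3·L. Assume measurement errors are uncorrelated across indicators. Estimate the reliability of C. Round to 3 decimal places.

Var(C) = 0.6²·2.2² + 0.3²·24.6² + 2·[0.18·2.2·24.6·0.55] = 56.2068 + 10.7158 = 66.9226.
With uncorrelated errors the cross-covariances are all true-score covariance, so they carry over unchanged; only the diagonal terms shrink to ρᵢσᵢ².
True-score variance = [0.6²·2.2²·0.68 + 0.3²·24.6²·0.58] + 10.7158 = 32.7742 + 10.7158 = 43.4899.
Reliability = 43.4899 / 66.9226 = 0.650.

0.650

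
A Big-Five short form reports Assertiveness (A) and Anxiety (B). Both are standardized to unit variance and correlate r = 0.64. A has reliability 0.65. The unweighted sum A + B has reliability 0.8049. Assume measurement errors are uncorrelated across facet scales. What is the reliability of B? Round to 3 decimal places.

Var(A+B) = 2 + 2·0.64 = 3.280.
True-score variance = ρ_A + ρ_B + 2·0.64, so 0.8049 = (0.65 + ρ_B + 1.28) / 3.280.
ρ_B = 0.8049·3.280 − 0.65 − 1.28 = 0.710.

0.710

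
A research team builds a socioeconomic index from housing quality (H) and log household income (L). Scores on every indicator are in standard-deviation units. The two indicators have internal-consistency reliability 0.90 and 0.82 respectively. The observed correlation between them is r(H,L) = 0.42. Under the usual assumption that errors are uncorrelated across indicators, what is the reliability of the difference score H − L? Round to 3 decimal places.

Var(H−L) = 1 + 1 − 2·0.42 = 2 − 0.84 = 1.16.
Because errors are independent across components, Cov(Tᵢ,Tⱼ) = Cov(Xᵢ,Xⱼ); the off-diagonal part of the true-score variance is the same as above.
True-score variance = [0.90 + 0.82] − 0.84 = 1.72 − 0.84 = 0.88.
Reliability = 0.88 / 1.16 = 0.759.

0.759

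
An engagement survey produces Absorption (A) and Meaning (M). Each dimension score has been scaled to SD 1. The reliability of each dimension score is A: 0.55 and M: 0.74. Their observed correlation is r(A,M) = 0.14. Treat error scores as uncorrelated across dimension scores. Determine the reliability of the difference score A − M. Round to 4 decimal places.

Var(A−M) = 1 + 1 − 2·0.14 = 2 − 0.28 = 1.72.
Under uncorrelated errors the observed covariances equal the true-score covariances, so only the own-variance terms attenuate.
True-score variance = [0.55 + 0.74] − 0.28 = 1.29 − 0.28 = 1.01.
Reliability = 1.01 / 1.72 = 0.5872.

0.5872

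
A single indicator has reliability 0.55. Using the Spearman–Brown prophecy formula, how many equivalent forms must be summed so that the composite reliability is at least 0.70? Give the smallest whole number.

k ≥ ρ*(1−ρ₁)/(ρ₁(1−ρ*)) = 0.70·0.45 / (0.55·0.30) = 1.909.
Smallest integer k = 2.

2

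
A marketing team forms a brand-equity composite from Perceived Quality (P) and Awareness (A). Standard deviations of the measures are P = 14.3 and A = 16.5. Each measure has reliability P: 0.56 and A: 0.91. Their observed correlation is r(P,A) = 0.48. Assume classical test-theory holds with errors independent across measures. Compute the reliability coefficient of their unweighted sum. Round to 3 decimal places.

Var(P+A) = 14.3² + 16.5² + 2·[14.3·16.5·0.48] = 476.74 + 226.512 = 703.252.
With uncorrelated errors the cross-covariances are all true-score covariance, so they carry over unchanged; only the diagonal terms shrink to ρᵢσᵢ².
True-score variance = [14.3²·0.56 + 16.5²·0.91] + 226.512 = 362.262 + 226.512 = 588.774.
Reliability = 588.774 / 703.252 = 0.837.

0.837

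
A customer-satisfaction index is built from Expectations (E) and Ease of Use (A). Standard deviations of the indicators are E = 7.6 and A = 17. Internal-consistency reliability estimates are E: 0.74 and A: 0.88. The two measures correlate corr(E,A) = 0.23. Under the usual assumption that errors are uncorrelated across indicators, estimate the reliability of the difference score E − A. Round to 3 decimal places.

Var(E−A) = 7.6² + 17² − 2·7.6·17·0.23 = 346.76 − 59.432 = 287.328.
Because errors are independent across components, Cov(Tᵢ,Tⱼ) = Cov(Xᵢ,Xⱼ); the off-diagonal part of the true-score variance is the same as above.
True-score variance = [7.6²·0.74 + 17²·0.88] − 59.432 = 297.062 − 59.432 = 237.63.
Reliability = 237.63 / 287.328 = 0.827.

0.827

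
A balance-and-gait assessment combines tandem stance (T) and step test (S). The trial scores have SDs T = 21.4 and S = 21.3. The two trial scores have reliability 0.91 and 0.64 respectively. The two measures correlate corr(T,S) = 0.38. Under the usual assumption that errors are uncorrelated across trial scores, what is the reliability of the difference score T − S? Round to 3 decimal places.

0.638

Var(T−S) = 21.4² + 21.3² − 2·21.4·21.3·0.38 = 911.65 − 346.423 = 565.227.
Because errors are independent across components, Cov(Tᵢ,Tⱼ) = Cov(Xᵢ,Xⱼ); the off-diagonal part of the true-score variance is the same as above.
True-score variance = [21.4²·0.91 + 21.3²·0.64] − 346.423 = 707.105 − 346.423 = 360.682.
Reliability = 360.682 / 565.227 = 0.638.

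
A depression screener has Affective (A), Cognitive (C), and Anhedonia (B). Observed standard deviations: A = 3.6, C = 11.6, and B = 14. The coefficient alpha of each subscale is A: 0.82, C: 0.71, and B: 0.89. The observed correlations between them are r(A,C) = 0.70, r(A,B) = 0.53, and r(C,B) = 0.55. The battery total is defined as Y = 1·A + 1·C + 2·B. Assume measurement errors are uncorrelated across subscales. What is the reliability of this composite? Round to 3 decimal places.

0.912

Var(Y) = 3.6² + 11.6² + 2²·14² + 2·[3.6·11.6·0.70 + 2·3.6·14·0.53 + 2·11.6·14·0.55] = 931.52 + 522.592 = 1454.11.
Under uncorrelated errors the observed covariances equal the true-score covariances, so only the own-variance terms attenuate.
True-score variance = [3.6²·0.82 + 11.6²·0.71 + 2²·14²·0.89] + 522.592 = 803.925 + 522.592 = 1326.52.
Reliability = 1326.52 / 1454.11 = 0.912.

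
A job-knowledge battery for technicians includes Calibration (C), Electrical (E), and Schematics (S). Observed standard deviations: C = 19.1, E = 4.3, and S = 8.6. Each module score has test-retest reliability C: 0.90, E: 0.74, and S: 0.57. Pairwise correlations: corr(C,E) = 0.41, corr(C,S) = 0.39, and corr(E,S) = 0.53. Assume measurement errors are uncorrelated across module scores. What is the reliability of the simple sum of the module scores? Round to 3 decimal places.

Var(C+E+S) = 19.1² + 4.3² + 8.6² + 2·[19.1·4.3·0.41 + 19.1·8.6·0.39 + 4.3·8.6·0.53] = 457.26 + 234.668 = 691.928.
Because errors are independent across components, Cov(Tᵢ,Tⱼ) = Cov(Xᵢ,Xⱼ); the off-diagonal part of the true-score variance is the same as above.
True-score variance = [19.1²·0.90 + 4.3²·0.74 + 8.6²·0.57] + 234.668 = 384.169 + 234.668 = 618.837.
Reliability = 618.837 / 691.928 = 0.894.

0.894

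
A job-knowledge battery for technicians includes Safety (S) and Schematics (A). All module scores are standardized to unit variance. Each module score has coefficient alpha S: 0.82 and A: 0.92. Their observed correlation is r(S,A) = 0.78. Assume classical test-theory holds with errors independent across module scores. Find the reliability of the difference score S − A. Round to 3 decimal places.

Var(S−A) = 1 + 1 − 2·0.78 = 2 − 1.56 = 0.44.
Because errors are independent across components, Cov(Tᵢ,Tⱼ) = Cov(Xᵢ,Xⱼ); the off-diagonal part of the true-score variance is the same as above.
True-score variance = [0.82 + 0.92] − 1.56 = 1.74 − 1.56 = 0.18.
Reliability = 0.18 / 0.44 = 0.409.

0.409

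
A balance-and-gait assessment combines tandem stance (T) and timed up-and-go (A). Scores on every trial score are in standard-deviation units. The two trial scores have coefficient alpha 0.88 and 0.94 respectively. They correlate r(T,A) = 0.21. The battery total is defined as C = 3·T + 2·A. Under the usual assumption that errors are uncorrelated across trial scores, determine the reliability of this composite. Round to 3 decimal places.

0.915

Var(C) = 3² + 2² + 2·[6·0.21] = 13 + 2.52 = 15.52.
Under uncorrelated errors the observed covariances equal the true-score covariances, so only the own-variance terms attenuate.
True-score variance = [3²·0.88 + 2²·0.94] + 2.52 = 11.68 + 2.52 = 14.2.
Reliability = 14.2 / 15.52 = 0.915.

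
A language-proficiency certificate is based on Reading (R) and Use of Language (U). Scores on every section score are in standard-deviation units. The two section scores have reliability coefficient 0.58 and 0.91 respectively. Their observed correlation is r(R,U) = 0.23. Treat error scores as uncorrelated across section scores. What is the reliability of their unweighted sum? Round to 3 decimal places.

0.793

Var(R+U) = 2 + 2·[0.23] = 2 + 0.46 = 2.46.
With uncorrelated errors the cross-covariances are all true-score covariance, so they carry over unchanged; only the diagonal terms shrink to ρᵢσᵢ².
True-score variance = [0.58 + 0.91] + 0.46 = 1.49 + 0.46 = 1.95.
Reliability = 1.95 / 2.46 = 0.793.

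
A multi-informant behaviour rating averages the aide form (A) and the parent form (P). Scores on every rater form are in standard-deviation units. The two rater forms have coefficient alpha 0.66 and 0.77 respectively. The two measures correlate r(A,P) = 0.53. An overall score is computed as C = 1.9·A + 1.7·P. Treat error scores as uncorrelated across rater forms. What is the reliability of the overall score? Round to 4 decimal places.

0.8093

Var(C) = 1.9² + 1.7² + 2·[3.23·0.53] = 6.5 + 3.4238 = 9.9238.
With uncorrelated errors the cross-covariances are all true-score covariance, so they carry over unchanged; only the diagonal terms shrink to ρᵢσᵢ².
True-score variance = [1.9²·0.66 + 1.7²·0.77] + 3.4238 = 4.6079 + 3.4238 = 8.0317.
Reliability = 8.0317 / 9.9238 = 0.8093.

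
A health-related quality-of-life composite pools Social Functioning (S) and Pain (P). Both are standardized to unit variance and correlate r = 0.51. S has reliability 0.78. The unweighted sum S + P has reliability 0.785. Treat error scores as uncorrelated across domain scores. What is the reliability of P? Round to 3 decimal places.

0.571

Var(S+P) = 2 + 2·0.51 = 3.020.
True-score variance = ρ_S + ρ_P + 2·0.51, so 0.785 = (0.78 + ρ_P + 1.02) / 3.020.
ρ_P = 0.785·3.020 − 0.78 − 1.02 = 0.571.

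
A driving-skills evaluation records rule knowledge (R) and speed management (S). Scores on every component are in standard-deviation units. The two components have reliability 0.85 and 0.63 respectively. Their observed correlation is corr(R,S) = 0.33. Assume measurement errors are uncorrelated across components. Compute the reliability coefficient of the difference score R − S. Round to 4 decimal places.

0.6119

Var(R−S) = 1 + 1 − 2·0.33 = 2 − 0.66 = 1.34.
With uncorrelated errors the cross-covariances are all true-score covariance, so they carry over unchanged; only the diagonal terms shrink to ρᵢσᵢ².
True-score variance = [0.85 + 0.63] − 0.66 = 1.48 − 0.66 = 0.82.
Reliability = 0.82 / 1.34 = 0.6119.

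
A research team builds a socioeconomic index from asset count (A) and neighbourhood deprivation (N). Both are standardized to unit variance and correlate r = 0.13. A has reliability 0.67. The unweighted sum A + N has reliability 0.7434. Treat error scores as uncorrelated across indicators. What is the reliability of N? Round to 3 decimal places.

Var(A+N) = 2 + 2·0.13 = 2.260.
True-score variance = ρ_A + ρ_N + 2·0.13, so 0.7434 = (0.67 + ρ_N + 0.26) / 2.260.
ρ_N = 0.7434·2.260 − 0.67 − 0.26 = 0.750.

0.750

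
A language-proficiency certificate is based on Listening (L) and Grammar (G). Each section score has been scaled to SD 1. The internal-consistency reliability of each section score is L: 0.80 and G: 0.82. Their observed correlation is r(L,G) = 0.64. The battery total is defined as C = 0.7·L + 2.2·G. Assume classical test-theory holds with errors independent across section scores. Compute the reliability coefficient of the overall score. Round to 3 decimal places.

Var(C) = 0.7² + 2.2² + 2·[1.54·0.64] = 5.33 + 1.9712 = 7.3012.
Under uncorrelated errors the observed covariances equal the true-score covariances, so only the own-variance terms attenuate.
True-score variance = [0.7²·0.80 + 2.2²·0.82] + 1.9712 = 4.3608 + 1.9712 = 6.332.
Reliability = 6.332 / 7.3012 = 0.867.

0.867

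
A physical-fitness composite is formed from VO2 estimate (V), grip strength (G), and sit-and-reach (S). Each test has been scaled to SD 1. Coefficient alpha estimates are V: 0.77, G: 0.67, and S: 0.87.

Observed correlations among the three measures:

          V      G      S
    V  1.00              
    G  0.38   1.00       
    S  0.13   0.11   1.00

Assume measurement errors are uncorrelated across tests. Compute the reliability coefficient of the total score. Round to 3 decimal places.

Var(V+G+S) = 3 + 2·[0.38 + 0.13 + 0.11] = 3 + 1.24 = 4.24.
Because errors are independent across components, Cov(Tᵢ,Tⱼ) = Cov(Xᵢ,Xⱼ); the off-diagonal part of the true-score variance is the same as above.
True-score variance = [0.77 + 0.67 + 0.87] + 1.24 = 2.31 + 1.24 = 3.55.
Reliability = 3.55 / 4.24 = 0.837.

0.837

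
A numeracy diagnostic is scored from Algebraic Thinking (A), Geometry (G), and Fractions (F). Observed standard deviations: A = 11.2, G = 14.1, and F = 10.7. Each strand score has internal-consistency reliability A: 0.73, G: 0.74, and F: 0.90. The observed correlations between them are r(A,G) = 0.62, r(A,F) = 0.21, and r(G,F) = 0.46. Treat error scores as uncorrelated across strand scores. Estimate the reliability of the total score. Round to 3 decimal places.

Var(A+G+F) = 11.2² + 14.1² + 10.7² + 2·[11.2·14.1·0.62 + 11.2·10.7·0.21 + 14.1·10.7·0.46] = 438.74 + 384.954 = 823.694.
Under uncorrelated errors the observed covariances equal the true-score covariances, so only the own-variance terms attenuate.
True-score variance = [11.2²·0.73 + 14.1²·0.74 + 10.7²·0.90] + 384.954 = 341.732 + 384.954 = 726.686.
Reliability = 726.686 / 823.694 = 0.882.

0.882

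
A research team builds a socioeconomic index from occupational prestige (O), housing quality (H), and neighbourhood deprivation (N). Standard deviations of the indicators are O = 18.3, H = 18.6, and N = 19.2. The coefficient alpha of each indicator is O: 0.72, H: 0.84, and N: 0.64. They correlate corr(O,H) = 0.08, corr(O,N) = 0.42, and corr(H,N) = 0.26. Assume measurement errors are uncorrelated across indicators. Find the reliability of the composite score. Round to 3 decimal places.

0.822

Var(O+H+N) = 18.3² + 18.6² + 19.2² + 2·[18.3·18.6·0.08 + 18.3·19.2·0.42 + 18.6·19.2·0.26] = 1049.49 + 535.306 = 1584.8.
Under uncorrelated errors the observed covariances equal the true-score covariances, so only the own-variance terms attenuate.
True-score variance = [18.3²·0.72 + 18.6²·0.84 + 19.2²·0.64] + 535.306 = 767.657 + 535.306 = 1302.96.
Reliability = 1302.96 / 1584.8 = 0.822.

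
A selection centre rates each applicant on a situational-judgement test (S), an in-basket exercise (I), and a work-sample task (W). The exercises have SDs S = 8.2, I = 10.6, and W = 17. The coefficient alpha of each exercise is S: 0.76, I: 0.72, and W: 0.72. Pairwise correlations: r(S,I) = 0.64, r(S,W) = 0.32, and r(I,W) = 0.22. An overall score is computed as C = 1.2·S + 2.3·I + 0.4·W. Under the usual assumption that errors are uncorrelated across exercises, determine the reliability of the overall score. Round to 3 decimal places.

0.825

Var(C) = 1.2²·8.2² + 2.3²·10.6² + 0.4²·17² + 2·[2.76·8.2·10.6·0.64 + 0.48·8.2·17·0.32 + 0.92·10.6·17·0.22] = 737.45 + 422.84 = 1160.29.
Because errors are independent across components, Cov(Tᵢ,Tⱼ) = Cov(Xᵢ,Xⱼ); the off-diagonal part of the true-score variance is the same as above.
True-score variance = [1.2²·8.2²·0.76 + 2.3²·10.6²·0.72 + 0.4²·17²·0.72] + 422.84 = 534.837 + 422.84 = 957.677.
Reliability = 957.677 / 1160.29 = 0.825.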